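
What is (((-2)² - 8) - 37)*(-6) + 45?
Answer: 291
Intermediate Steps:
(((-2)² - 8) - 37)*(-6) + 45 = ((4 - 8) - 37)*(-6) + 45 = (-4 - 37)*(-6) + 45 = -41*(-6) + 45 = 246 + 45 = 291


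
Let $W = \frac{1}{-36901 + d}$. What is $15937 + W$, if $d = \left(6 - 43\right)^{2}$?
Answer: $\frac{566273483}{35532} \approx 15937.0$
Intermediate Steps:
$d = 1369$ ($d = \left(-37\right)^{2} = 1369$)
$W = - \frac{1}{35532}$ ($W = \frac{1}{-36901 + 1369} = \frac{1}{-35532} = - \frac{1}{35532} \approx -2.8144 \cdot 10^{-5}$)
$15937 + W = 15937 - \frac{1}{35532} = \frac{566273483}{35532}$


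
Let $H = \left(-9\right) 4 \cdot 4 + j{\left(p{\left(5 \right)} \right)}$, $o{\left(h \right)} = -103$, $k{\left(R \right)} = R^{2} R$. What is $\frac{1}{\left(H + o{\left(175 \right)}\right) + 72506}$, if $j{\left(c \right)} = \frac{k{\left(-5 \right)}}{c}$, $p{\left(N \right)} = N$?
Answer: $\frac{1}{72234} \approx 1.3844 \cdot 10^{-5}$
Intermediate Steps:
$k{\left(R \right)} = R^{3}$
$j{\left(c \right)} = - \frac{125}{c}$ ($j{\left(c \right)} = \frac{\left(-5\right)^{3}}{c} = - \frac{125}{c}$)
$H = -169$ ($H = \left(-9\right) 4 \cdot 4 - \frac{125}{5} = \left(-36\right) 4 - 25 = -144 - 25 = -169$)
$\frac{1}{\left(H + o{\left(175 \right)}\right) + 72506} = \frac{1}{\left(-169 - 103\right) + 72506} = \frac{1}{-272 + 72506} = \frac{1}{72234}$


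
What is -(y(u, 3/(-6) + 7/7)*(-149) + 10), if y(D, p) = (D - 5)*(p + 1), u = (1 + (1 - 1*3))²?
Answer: -904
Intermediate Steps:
u = 1 (u = (1 + (1 - 3))² = (1 - 2)² = (-1)² = 1)
y(D, p) = (1 + p)*(-5 + D) (y(D, p) = (-5 + D)*(1 + p) = (1 + p)*(-5 + D))
-(y(u, 3/(-6) + 7/7)*(-149) + 10) = -((-5 + 1 - 5*(3/(-6) + 7/7) + 1*(3/(-6) + 7/7))*(-149) + 10) = -((-5 + 1 - 5*(3*(-⅙) + 7*(⅐)) + 1*(3*(-⅙) + 7*(⅐)))*(-149) + 10) = -((-5 + 1 - 5*(-½ + 1) + 1*(-½ + 1))*(-149) + 10) = -((-5 + 1 - 5*½ + 1*(½))*(-149) + 10) = -((-5 + 1 - 5/2 + ½)*(-149) + 10) = -(-6*(-149) + 10) = -(894 + 10) = -1*904 = -904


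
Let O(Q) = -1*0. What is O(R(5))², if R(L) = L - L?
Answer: 0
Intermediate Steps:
R(L) = 0
O(Q) = 0
O(R(5))² = 0² = 0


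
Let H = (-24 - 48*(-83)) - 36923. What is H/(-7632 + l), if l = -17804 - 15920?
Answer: 4709/5908 ≈ 0.79706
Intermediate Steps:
l = -33724
H = -32963 (H = (-24 + 3984) - 36923 = 3960 - 36923 = -32963)
H/(-7632 + l) = -32963/(-7632 - 33724) = -32963/(-41356) = -32963*(-1/41356) = 4709/5908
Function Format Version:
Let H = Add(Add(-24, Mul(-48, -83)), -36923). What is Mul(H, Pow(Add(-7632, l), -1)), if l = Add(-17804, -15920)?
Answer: Rational(4709, 5908) ≈ 0.79706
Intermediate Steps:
l = -33724
H = -32963 (H = Add(Add(-24, 3984), -36923) = Add(3960, -36923) = -32963)
Mul(H, Pow(Add(-7632, l), -1)) = Mul(-32963, Pow(Add(-7632, -33724), -1)) = Mul(-32963, Pow(-41356, -1)) = Mul(-32963, Rational(-1, 41356)) = Rational(4709, 5908)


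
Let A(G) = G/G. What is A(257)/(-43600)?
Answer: -1/43600 ≈ -2.2936e-5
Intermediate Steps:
A(G) = 1
A(257)/(-43600) = 1/(-43600) = 1*(-1/43600) = -1/43600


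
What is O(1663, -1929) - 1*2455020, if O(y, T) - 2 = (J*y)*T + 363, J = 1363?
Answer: -4374859156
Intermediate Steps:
O(y, T) = 365 + 1363*T*y (O(y, T) = 2 + ((1363*y)*T + 363) = 2 + (1363*T*y + 363) = 2 + (363 + 1363*T*y) = 365 + 1363*T*y)
O(1663, -1929) - 1*2455020 = (365 + 1363*(-1929)*1663) - 1*2455020 = (365 - 4372404501) - 2455020 = -4372404136 - 2455020 = -4374859156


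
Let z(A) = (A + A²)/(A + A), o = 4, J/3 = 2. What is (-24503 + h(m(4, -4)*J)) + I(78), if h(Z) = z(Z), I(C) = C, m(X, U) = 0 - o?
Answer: -48873/2 ≈ -24437.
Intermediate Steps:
J = 6 (J = 3*2 = 6)
m(X, U) = -4 (m(X, U) = 0 - 1*4 = 0 - 4 = -4)
z(A) = (A + A²)/(2*A) (z(A) = (A + A²)/((2*A)) = (A + A²)*(1/(2*A)) = (A + A²)/(2*A))
h(Z) = ½ + Z/2
(-24503 + h(m(4, -4)*J)) + I(78) = (-24503 + (½ + (-4*6)/2)) + 78 = (-24503 + (½ + (½)*(-24))) + 78 = (-24503 + (½ - 12)) + 78 = (-24503 - 23/2) + 78 = -49029/2 + 78 = -48873/2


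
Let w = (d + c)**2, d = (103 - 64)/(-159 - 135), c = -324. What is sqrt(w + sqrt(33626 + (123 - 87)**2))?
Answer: sqrt(1009015225 + 9604*sqrt(34922))/98 ≈ 324.42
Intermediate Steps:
d = -13/98 (d = 39/(-294) = 39*(-1/294) = -13/98 ≈ -0.13265)
w = 1009015225/9604 (w = (-13/98 - 324)**2 = (-31765/98)**2 = 1009015225/9604 ≈ 1.0506e+5)
sqrt(w + sqrt(33626 + (123 - 87)**2)) = sqrt(1009015225/9604 + sqrt(33626 + (123 - 87)**2)) = sqrt(1009015225/9604 + sqrt(33626 + 36**2)) = sqrt(1009015225/9604 + sqrt(33626 + 1296)) = sqrt(1009015225/9604 + sqrt(34922))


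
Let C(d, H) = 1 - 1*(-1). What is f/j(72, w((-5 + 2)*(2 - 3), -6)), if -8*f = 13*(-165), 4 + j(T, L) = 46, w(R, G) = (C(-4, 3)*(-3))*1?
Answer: 715/112 ≈ 6.3839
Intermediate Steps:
C(d, H) = 2 (C(d, H) = 1 + 1 = 2)
w(R, G) = -6 (w(R, G) = (2*(-3))*1 = -6*1 = -6)
j(T, L) = 42 (j(T, L) = -4 + 46 = 42)
f = 2145/8 (f = -13*(-165)/8 = -⅛*(-2145) = 2145/8 ≈ 268.13)
f/j(72, w((-5 + 2)*(2 - 3), -6)) = (2145/8)/42 = (2145/8)*(1/42) = 715/112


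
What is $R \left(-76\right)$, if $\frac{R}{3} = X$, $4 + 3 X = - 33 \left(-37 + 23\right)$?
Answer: $-34808$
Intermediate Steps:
$X = \frac{458}{3}$ ($X = - \frac{4}{3} + \frac{\left(-33\right) \left(-37 + 23\right)}{3} = - \frac{4}{3} + \frac{\left(-33\right) \left(-14\right)}{3} = - \frac{4}{3} + \frac{1}{3} \cdot 462 = - \frac{4}{3} + 154 = \frac{458}{3} \approx 152.67$)
$R = 458$ ($R = 3 \cdot \frac{458}{3} = 458$)
$R \left(-76\right) = 458 \left(-76\right) = -34808$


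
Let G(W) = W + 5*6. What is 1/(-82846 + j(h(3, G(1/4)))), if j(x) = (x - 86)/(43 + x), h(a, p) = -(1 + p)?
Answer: -47/3894231 ≈ -1.2069e-5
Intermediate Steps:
G(W) = 30 + W (G(W) = W + 30 = 30 + W)
h(a, p) = -1 - p
j(x) = (-86 + x)/(43 + x)
1/(-82846 + j(h(3, G(1/4)))) = 1/(-82846 + (-86 + (-1 - (30 + 1/4)))/(43 + (-1 - (30 + 1/4)))) = 1/(-82846 + (-86 + (-1 - 1*121/4))/(43 + (-1 - 1*121/4))) = 1/(-82846 + (-86 + (-1 - 121/4))/(43 + (-1 - 121/4))) = 1/(-82846 + (-86 - 125/4)/(43 - 125/4)) = 1/(-82846 - 469/4/(47/4)) = 1/(-82846 + (4/47)*(-469/4)) = 1/(-82846 - 469/47) = 1/(-3894231/47) = -47/3894231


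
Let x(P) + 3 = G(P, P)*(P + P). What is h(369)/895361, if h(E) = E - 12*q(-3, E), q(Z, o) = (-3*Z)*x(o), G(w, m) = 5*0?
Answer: 693/895361 ≈ 0.00077399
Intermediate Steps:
G(w, m) = 0
x(P) = -3 (x(P) = -3 + 0*(P + P) = -3 + 0*(2*P) = -3 + 0 = -3)
q(Z, o) = 9*Z (q(Z, o) = -3*Z*(-3) = 9*Z)
h(E) = 324 + E (h(E) = E - 108*(-3) = E - 12*(-27) = E + 324 = 324 + E)
h(369)/895361 = (324 + 369)/895361 = 693*(1/895361) = 693/895361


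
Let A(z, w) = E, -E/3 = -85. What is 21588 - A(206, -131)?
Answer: 21333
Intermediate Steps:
E = 255 (E = -3*(-85) = 255)
A(z, w) = 255
21588 - A(206, -131) = 21588 - 1*255 = 21588 - 255 = 21333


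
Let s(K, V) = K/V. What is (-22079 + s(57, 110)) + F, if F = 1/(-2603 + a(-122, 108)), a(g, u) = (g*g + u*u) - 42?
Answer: -479765409/21730 ≈ -22078.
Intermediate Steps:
a(g, u) = -42 + g² + u² (a(g, u) = (g² + u²) - 42 = -42 + g² + u²)
F = 1/23903 (F = 1/(-2603 + (-42 + (-122)² + 108²)) = 1/(-2603 + (-42 + 14884 + 11664)) = 1/(-2603 + 26506) = 1/23903 ≈ 4.1836e-5)
(-22079 + s(57, 110)) + F = (-22079 + 57/110) + 1/23903 = -2428633/110 + 1/23903 = -479765409/21730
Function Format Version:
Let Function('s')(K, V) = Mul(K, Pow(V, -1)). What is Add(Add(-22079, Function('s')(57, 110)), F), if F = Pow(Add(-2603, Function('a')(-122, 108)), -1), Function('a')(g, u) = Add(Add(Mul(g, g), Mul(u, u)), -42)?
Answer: Rational(-479765409, 21730) ≈ -22078.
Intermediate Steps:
Function('a')(g, u) = Add(-42, Pow(g, 2), Pow(u, 2)) (Function('a')(g, u) = Add(Add(Pow(g, 2), Pow(u, 2)), -42) = Add(-42, Pow(g, 2), Pow(u, 2)))
F = Rational(1, 23903) (F = Pow(Add(-2603, Add(-42, Pow(-122, 2), Pow(108, 2))), -1) = Pow(Add(-2603, Add(-42, 14884, 11664)), -1) = Pow(Add(-2603, 26506), -1) = Pow(23903, -1) = Rational(1, 23903) ≈ 4.1836e-5)
Add(Add(-22079, Function('s')(57, 110)), F) = Add(Add(-22079, Mul(57, Pow(110, -1))), Rational(1, 23903)) = Add(Add(-22079, Mul(57, Rational(1, 110))), Rational(1, 23903)) = Add(Add(-22079, Rational(57, 110)), Rational(1, 23903)) = Add(Rational(-2428633, 110), Rational(1, 23903)) = Rational(-479765409, 21730)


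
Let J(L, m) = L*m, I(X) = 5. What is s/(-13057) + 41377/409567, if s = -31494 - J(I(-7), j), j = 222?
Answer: 1263071087/486156029 ≈ 2.5981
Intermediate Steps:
s = -32604 (s = -31494 - 5*222 = -31494 - 1*1110 = -31494 - 1110 = -32604)
s/(-13057) + 41377/409567 = -32604/(-13057) + 41377/409567 = -32604*(-1/13057) + 41377*(1/409567) = 2964/1187 + 41377/409567 = 1263071087/486156029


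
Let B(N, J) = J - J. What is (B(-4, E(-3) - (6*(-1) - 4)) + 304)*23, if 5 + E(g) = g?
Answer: 6992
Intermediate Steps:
E(g) = -5 + g
B(N, J) = 0
(B(-4, E(-3) - (6*(-1) - 4)) + 304)*23 = (0 + 304)*23 = 304*23 = 6992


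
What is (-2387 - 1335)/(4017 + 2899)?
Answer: -1861/3458 ≈ -0.53817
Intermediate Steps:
(-2387 - 1335)/(4017 + 2899) = -3722/6916 = -3722*1/6916 = -1861/3458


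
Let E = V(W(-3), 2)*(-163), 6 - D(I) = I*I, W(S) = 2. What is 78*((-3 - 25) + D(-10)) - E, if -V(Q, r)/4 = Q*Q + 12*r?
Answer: -27772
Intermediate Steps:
V(Q, r) = -48*r - 4*Q² (V(Q, r) = -4*(Q*Q + 12*r) = -4*(Q² + 12*r) = -48*r - 4*Q²)
D(I) = 6 - I² (D(I) = 6 - I*I = 6 - I²)
E = 18256 (E = (-48*2 - 4*2²)*(-163) = (-96 - 4*4)*(-163) = (-96 - 16)*(-163) = -112*(-163) = 18256)
78*((-3 - 25) + D(-10)) - E = 78*((-3 - 25) + (6 - 1*(-10)²)) - 1*18256 = 78*(-28 + (6 - 1*100)) - 18256 = 78*(-28 + (6 - 100)) - 18256 = 78*(-28 - 94) - 18256 = 78*(-122) - 18256 = -9516 - 18256 = -27772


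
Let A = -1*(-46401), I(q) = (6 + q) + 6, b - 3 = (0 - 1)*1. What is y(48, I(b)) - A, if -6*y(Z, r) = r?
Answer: -139210/3 ≈ -46403.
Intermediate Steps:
b = 2 (b = 3 + (0 - 1)*1 = 3 - 1*1 = 3 - 1 = 2)
I(q) = 12 + q
y(Z, r) = -r/6
A = 46401
y(48, I(b)) - A = -(12 + 2)/6 - 1*46401 = -⅙*14 - 46401 = -7/3 - 46401 = -139210/3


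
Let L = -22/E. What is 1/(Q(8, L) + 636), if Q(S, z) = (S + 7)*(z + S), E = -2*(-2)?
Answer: 2/1347 ≈ 0.0014848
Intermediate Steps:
E = 4
L = -11/2 (L = -22/4 = -22*¼ = -11/2 ≈ -5.5000)
Q(S, z) = (7 + S)*(S + z)
1/(Q(8, L) + 636) = 1/((8² + 7*8 + 7*(-11/2) + 8*(-11/2)) + 636) = 1/((64 + 56 - 77/2 - 44) + 636) = 1/(75/2 + 636) = 1/(1347/2) = 2/1347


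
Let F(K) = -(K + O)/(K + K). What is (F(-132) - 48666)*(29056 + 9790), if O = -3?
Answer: -83181969219/44 ≈ -1.8905e+9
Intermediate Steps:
F(K) = -(-3 + K)/(2*K) (F(K) = -(K - 3)/(K + K) = -(-3 + K)/(2*K))
(F(-132) - 48666)*(29056 + 9790) = ((½)*(3 - 1*(-132))/(-132) - 48666)*(29056 + 9790) = ((½)*(-1/132)*(3 + 132) - 48666)*38846 = ((½)*(-1/132)*135 - 48666)*38846 = (-45/88 - 48666)*38846 = -4282653/88*38846 = -83181969219/44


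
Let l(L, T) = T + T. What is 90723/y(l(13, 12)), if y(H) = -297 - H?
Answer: -30241/107 ≈ -282.63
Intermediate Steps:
l(L, T) = 2*T
90723/y(l(13, 12)) = 90723/(-297 - 2*12) = 90723/(-297 - 1*24) = 90723/(-297 - 24) = 90723/(-321) = 90723*(-1/321) = -30241/107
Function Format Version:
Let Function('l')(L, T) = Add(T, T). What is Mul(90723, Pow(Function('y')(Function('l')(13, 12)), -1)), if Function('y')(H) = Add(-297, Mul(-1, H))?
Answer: Rational(-30241, 107) ≈ -282.63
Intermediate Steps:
Function('l')(L, T) = Mul(2, T)
Mul(90723, Pow(Function('y')(Function('l')(13, 12)), -1)) = Mul(90723, Pow(Add(-297, Mul(-1, Mul(2, 12))), -1)) = Mul(90723, Pow(Add(-297, Mul(-1, 24)), -1)) = Mul(90723, Pow(Add(-297, -24), -1)) = Mul(90723, Pow(-321, -1)) = Mul(90723, Rational(-1, 321)) = Rational(-30241, 107)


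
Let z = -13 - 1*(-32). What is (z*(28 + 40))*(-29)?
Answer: -37468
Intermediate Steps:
z = 19 (z = -13 + 32 = 19)
(z*(28 + 40))*(-29) = (19*(28 + 40))*(-29) = (19*68)*(-29) = 1292*(-29) = -37468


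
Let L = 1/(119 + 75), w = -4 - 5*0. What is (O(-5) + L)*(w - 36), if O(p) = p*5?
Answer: 96980/97 ≈ 999.79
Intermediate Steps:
O(p) = 5*p
w = -4 (w = -4 + 0 = -4)
L = 1/194 ≈ 0.0051546
(O(-5) + L)*(w - 36) = (5*(-5) + 1/194)*(-4 - 36) = (-25 + 1/194)*(-40) = -4849/194*(-40) = 96980/97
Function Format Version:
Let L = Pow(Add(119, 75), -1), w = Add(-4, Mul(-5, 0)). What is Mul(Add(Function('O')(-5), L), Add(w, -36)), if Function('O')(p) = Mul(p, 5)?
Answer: Rational(96980, 97) ≈ 999.79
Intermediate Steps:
Function('O')(p) = Mul(5, p)
w = -4 (w = Add(-4, 0) = -4)
L = Rational(1, 194) (L = Pow(194, -1) = Rational(1, 194) ≈ 0.0051546)
Mul(Add(Function('O')(-5), L), Add(w, -36)) = Mul(Add(Mul(5, -5), Rational(1, 194)), Add(-4, -36)) = Mul(Add(-25, Rational(1, 194)), -40) = Mul(Rational(-4849, 194), -40) = Rational(96980, 97)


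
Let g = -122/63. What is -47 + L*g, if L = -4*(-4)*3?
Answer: -2939/21 ≈ -139.95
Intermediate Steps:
L = 48 (L = 16*3 = 48)
g = -122/63 (g = -122*1/63 = -122/63 ≈ -1.9365)
-47 + L*g = -47 + 48*(-122/63) = -47 - 1952/21 = -2939/21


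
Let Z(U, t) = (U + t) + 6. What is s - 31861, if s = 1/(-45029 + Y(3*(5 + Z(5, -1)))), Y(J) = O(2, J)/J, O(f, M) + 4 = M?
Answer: -64558797349/2026264 ≈ -31861.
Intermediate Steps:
Z(U, t) = 6 + U + t
O(f, M) = -4 + M
Y(J) = (-4 + J)/J
s = -45/2026264 (s = 1/(-45029 + (-4 + 3*(5 + (6 + 5 - 1)))/((3*(5 + (6 + 5 - 1))))) = 1/(-45029 + (-4 + 3*(5 + 10))/((3*(5 + 10)))) = 1/(-45029 + (-4 + 3*15)/((3*15))) = 1/(-45029 + (-4 + 45)/45) = 1/(-45029 + (1/45)*41) = 1/(-45029 + 41/45) = 1/(-2026264/45) = -45/2026264 ≈ -2.2208e-5)
s - 31861 = -45/2026264 - 31861 = -64558797349/2026264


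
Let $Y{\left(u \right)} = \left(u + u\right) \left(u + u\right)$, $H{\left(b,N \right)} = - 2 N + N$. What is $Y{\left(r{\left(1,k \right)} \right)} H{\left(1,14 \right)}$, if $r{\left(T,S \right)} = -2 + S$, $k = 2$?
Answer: $0$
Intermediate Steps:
$H{\left(b,N \right)} = - N$
$Y{\left(u \right)} = 4 u^{2}$ ($Y{\left(u \right)} = 2 u 2 u = 4 u^{2}$)
$Y{\left(r{\left(1,k \right)} \right)} H{\left(1,14 \right)} = 4 \left(-2 + 2\right)^{2} \left(\left(-1\right) 14\right) = 4 \cdot 0^{2} \left(-14\right) = 4 \cdot 0 \left(-14\right) = 0 \left(-14\right) = 0$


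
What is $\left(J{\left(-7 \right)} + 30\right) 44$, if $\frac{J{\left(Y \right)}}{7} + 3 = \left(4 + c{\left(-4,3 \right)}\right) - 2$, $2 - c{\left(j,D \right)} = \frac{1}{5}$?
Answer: $\frac{7832}{5} \approx 1566.4$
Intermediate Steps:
$c{\left(j,D \right)} = \frac{9}{5}$ ($c{\left(j,D \right)} = 2 - \frac{1}{5} = \frac{9}{5}$)
$J{\left(Y \right)} = \frac{28}{5}$ ($J{\left(Y \right)} = -21 + 7 \left(\left(4 + \frac{9}{5}\right) - 2\right) = -21 + 7 \left(\frac{29}{5} - 2\right) = -21 + 7 \cdot \frac{19}{5} = -21 + \frac{133}{5} = \frac{28}{5}$)
$\left(J{\left(-7 \right)} + 30\right) 44 = \left(\frac{28}{5} + 30\right) 44 = \frac{178}{5} \cdot 44 = \frac{7832}{5}$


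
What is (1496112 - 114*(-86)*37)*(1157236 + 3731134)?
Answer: 9086795458200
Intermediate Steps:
(1496112 - 114*(-86)*37)*(1157236 + 3731134) = (1496112 + 9804*37)*4888370 = (1496112 + 362748)*4888370 = 1858860*4888370 = 9086795458200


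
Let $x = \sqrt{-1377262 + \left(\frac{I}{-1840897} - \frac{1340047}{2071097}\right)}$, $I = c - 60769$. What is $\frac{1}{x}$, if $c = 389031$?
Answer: $- \frac{i \sqrt{20020581360626099749088443474379}}{5251057269699888931} \approx - 0.0008521 i$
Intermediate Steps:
$I = 328262$ ($I = 389031 - 60769 = 328262$)
$x = \frac{i \sqrt{20020581360626099749088443474379}}{3812676254009}$ ($x = \sqrt{-1377262 + \left(\frac{328262}{-1840897} - \frac{1340047}{2071097}\right)} = \sqrt{-1377262 + \left(328262 \left(- \frac{1}{1840897}\right) - \frac{1340047}{2071097}\right)} = \sqrt{-1377262 - \frac{3146750945573}{3812676254009}} = \sqrt{- \frac{5251057269699888931}{3812676254009}} = \frac{i \sqrt{20020581360626099749088443474379}}{3812676254009} \approx 1173.6 i$)
$\frac{1}{x} = \frac{1}{\frac{1}{3812676254009} i \sqrt{20020581360626099749088443474379}} = - \frac{i \sqrt{20020581360626099749088443474379}}{5251057269699888931}$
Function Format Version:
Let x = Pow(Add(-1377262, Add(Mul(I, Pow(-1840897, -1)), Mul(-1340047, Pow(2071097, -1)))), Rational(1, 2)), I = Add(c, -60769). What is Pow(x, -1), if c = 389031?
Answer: Mul(Rational(-1, 5251057269699888931), I, Pow(20020581360626099749088443474379, Rational(1, 2))) ≈ Mul(-0.00085210, I)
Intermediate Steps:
I = 328262 (I = Add(389031, -60769) = 328262)
x = Mul(Rational(1, 3812676254009), I, Pow(20020581360626099749088443474379, Rational(1, 2))) (x = Pow(Add(-1377262, Add(Mul(328262, Pow(-1840897, -1)), Mul(-1340047, Pow(2071097, -1)))), Rational(1, 2)) = Pow(Add(-1377262, Add(Mul(328262, Rational(-1, 1840897)), Mul(-1340047, Rational(1, 2071097)))), Rational(1, 2)) = Pow(Add(-1377262, Add(Rational(-328262, 1840897), Rational(-1340047, 2071097))), Rational(1, 2)) = Pow(Add(-1377262, Rational(-3146750945573, 3812676254009)), Rational(1, 2)) = Pow(Rational(-5251057269699888931, 3812676254009), Rational(1, 2)) = Mul(Rational(1, 3812676254009), I, Pow(20020581360626099749088443474379, Rational(1, 2))) ≈ Mul(1173.6, I))
Pow(x, -1) = Pow(Mul(Rational(1, 3812676254009), I, Pow(20020581360626099749088443474379, Rational(1, 2))), -1) = Mul(Rational(-1, 5251057269699888931), I, Pow(20020581360626099749088443474379, Rational(1, 2)))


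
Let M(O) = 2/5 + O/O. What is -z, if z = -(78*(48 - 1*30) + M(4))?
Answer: 7027/5 ≈ 1405.4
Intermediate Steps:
M(O) = 7/5 (M(O) = 2*(⅕) + 1 = ⅖ + 1 = 7/5)
z = -7027/5 (z = -(78*(48 - 1*30) + 7/5) = -(78*(48 - 30) + 7/5) = -(78*18 + 7/5) = -(1404 + 7/5) = -1*7027/5 = -7027/5 ≈ -1405.4)
-z = -1*(-7027/5) = 7027/5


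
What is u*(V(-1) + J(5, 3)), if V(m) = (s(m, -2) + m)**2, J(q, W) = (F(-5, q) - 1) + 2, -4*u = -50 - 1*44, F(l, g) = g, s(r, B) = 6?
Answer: 1457/2 ≈ 728.50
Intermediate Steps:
u = 47/2 (u = -(-50 - 1*44)/4 = -(-50 - 44)/4 = -1/4*(-94) = 47/2 ≈ 23.500)
J(q, W) = 1 + q (J(q, W) = (q - 1) + 2 = (-1 + q) + 2 = 1 + q)
V(m) = (6 + m)**2
u*(V(-1) + J(5, 3)) = 47*((6 - 1)**2 + (1 + 5))/2 = 47*(5**2 + 6)/2 = 47*(25 + 6)/2 = (47/2)*31 = 1457/2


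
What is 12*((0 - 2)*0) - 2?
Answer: -2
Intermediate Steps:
12*((0 - 2)*0) - 2 = 12*(-2*0) - 2 = 12*0 - 2 = 0 - 2 = -2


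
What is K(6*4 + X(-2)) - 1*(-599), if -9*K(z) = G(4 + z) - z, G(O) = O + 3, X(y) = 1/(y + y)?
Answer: 5384/9 ≈ 598.22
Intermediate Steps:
X(y) = 1/(2*y)
G(O) = 3 + O
K(z) = -7/9 (K(z) = -((3 + (4 + z)) - z)/9 = -((7 + z) - z)/9 = -1/9*7 = -7/9)
K(6*4 + X(-2)) - 1*(-599) = -7/9 - 1*(-599) = -7/9 + 599 = 5384/9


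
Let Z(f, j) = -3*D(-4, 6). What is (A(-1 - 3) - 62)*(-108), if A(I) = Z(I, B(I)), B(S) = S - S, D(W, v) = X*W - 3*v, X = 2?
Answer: -1728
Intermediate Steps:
D(W, v) = -3*v + 2*W (D(W, v) = 2*W - 3*v = -3*v + 2*W)
B(S) = 0
Z(f, j) = 78 (Z(f, j) = -3*(-3*6 + 2*(-4)) = -3*(-18 - 8) = -3*(-26) = 78)
A(I) = 78
(A(-1 - 3) - 62)*(-108) = (78 - 62)*(-108) = 16*(-108) = -1728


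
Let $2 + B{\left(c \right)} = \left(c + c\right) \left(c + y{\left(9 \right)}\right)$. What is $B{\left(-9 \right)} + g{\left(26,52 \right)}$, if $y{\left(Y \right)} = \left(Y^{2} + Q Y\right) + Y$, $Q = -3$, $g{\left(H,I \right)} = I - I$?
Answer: $-974$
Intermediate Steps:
$g{\left(H,I \right)} = 0$
$y{\left(Y \right)} = Y^{2} - 2 Y$ ($y{\left(Y \right)} = \left(Y^{2} - 3 Y\right) + Y = Y^{2} - 2 Y$)
$B{\left(c \right)} = -2 + 2 c \left(63 + c\right)$ ($B{\left(c \right)} = -2 + \left(c + c\right) \left(c + 9 \left(-2 + 9\right)\right) = -2 + 2 c \left(c + 9 \cdot 7\right) = -2 + 2 c \left(c + 63\right) = -2 + 2 c \left(63 + c\right)$)
$B{\left(-9 \right)} + g{\left(26,52 \right)} = \left(-2 + 2 \left(-9\right)^{2} + 126 \left(-9\right)\right) + 0 = \left(-2 + 2 \cdot 81 - 1134\right) + 0 = \left(-2 + 162 - 1134\right) + 0 = -974 + 0 = -974$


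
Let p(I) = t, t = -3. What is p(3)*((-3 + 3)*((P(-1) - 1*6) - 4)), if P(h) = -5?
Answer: 0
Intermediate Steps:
p(I) = -3
p(3)*((-3 + 3)*((P(-1) - 1*6) - 4)) = -3*(-3 + 3)*((-5 - 1*6) - 4) = -0*((-5 - 6) - 4) = -0*(-11 - 4) = -0*(-15) = -3*0 = 0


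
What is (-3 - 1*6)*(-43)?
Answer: 387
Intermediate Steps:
(-3 - 1*6)*(-43) = (-3 - 6)*(-43) = -9*(-43) = 387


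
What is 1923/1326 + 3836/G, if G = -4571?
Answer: 176357/288626 ≈ 0.61102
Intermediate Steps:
1923/1326 + 3836/G = 1923/1326 + 3836/(-4571) = 1923*(1/1326) + 3836*(-1/4571) = 641/442 - 548/653 = 176357/288626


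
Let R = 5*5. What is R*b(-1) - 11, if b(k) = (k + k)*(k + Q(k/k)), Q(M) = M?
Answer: -11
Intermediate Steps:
b(k) = 2*k*(1 + k) (b(k) = (k + k)*(k + k/k) = (2*k)*(k + 1) = (2*k)*(1 + k) = 2*k*(1 + k))
R = 25
R*b(-1) - 11 = 25*(2*(-1)*(1 - 1)) - 11 = 25*(2*(-1)*0) - 11 = 25*0 - 11 = 0 - 11 = -11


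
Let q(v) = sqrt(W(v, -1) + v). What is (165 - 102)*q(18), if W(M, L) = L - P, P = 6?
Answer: 63*sqrt(11) ≈ 208.95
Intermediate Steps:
W(M, L) = -6 + L (W(M, L) = L - 1*6 = L - 6 = -6 + L)
q(v) = sqrt(-7 + v) (q(v) = sqrt((-6 - 1) + v) = sqrt(-7 + v))
(165 - 102)*q(18) = (165 - 102)*sqrt(-7 + 18) = 63*sqrt(11)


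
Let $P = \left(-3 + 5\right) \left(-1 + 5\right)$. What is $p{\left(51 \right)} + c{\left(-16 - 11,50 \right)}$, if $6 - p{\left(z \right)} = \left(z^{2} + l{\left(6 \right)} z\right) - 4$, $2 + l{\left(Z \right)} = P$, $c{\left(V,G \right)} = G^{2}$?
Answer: $-397$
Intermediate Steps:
$P = 8$ ($P = 2 \cdot 4 = 8$)
$l{\left(Z \right)} = 6$ ($l{\left(Z \right)} = -2 + 8 = 6$)
$p{\left(z \right)} = 10 - z^{2} - 6 z$ ($p{\left(z \right)} = 6 - \left(\left(z^{2} + 6 z\right) - 4\right) = 6 - \left(-4 + z^{2} + 6 z\right) = 10 - z^{2} - 6 z$)
$p{\left(51 \right)} + c{\left(-16 - 11,50 \right)} = \left(10 - 51^{2} - 306\right) + 50^{2} = \left(10 - 2601 - 306\right) + 2500 = -2897 + 2500 = -397$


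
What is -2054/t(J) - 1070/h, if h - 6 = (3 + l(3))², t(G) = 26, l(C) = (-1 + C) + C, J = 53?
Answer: -660/7 ≈ -94.286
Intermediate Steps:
l(C) = -1 + 2*C
h = 70 (h = 6 + (3 + (-1 + 2*3))² = 6 + (3 + (-1 + 6))² = 6 + (3 + 5)² = 6 + 8² = 6 + 64 = 70)
-2054/t(J) - 1070/h = -2054/26 - 1070/70 = -2054*1/26 - 1070*1/70 = -79 - 107/7 = -660/7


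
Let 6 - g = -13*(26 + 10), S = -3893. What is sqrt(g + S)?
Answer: I*sqrt(3419) ≈ 58.472*I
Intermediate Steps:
g = 474 (g = 6 - (-13)*(26 + 10) = 6 - (-13)*36 = 6 - 1*(-468) = 6 + 468 = 474)
sqrt(g + S) = sqrt(474 - 3893) = sqrt(-3419) = I*sqrt(3419)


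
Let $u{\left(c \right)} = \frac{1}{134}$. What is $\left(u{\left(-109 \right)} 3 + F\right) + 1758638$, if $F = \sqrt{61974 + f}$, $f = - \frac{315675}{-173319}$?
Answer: $\frac{235657495}{134} + \frac{7 \sqrt{4221589984779}}{57773} \approx 1.7589 \cdot 10^{6}$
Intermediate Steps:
$f = \frac{105225}{57773}$ ($f = \left(-315675\right) \left(- \frac{1}{173319}\right) = \frac{105225}{57773} \approx 1.8214$)
$u{\left(c \right)} = \frac{1}{134}$
$F = \frac{7 \sqrt{4221589984779}}{57773}$ ($F = \sqrt{61974 + \frac{105225}{57773}} = \sqrt{\frac{3580529127}{57773}} = \frac{7 \sqrt{4221589984779}}{57773} \approx 248.95$)
$\left(u{\left(-109 \right)} 3 + F\right) + 1758638 = \left(\frac{1}{134} \cdot 3 + \frac{7 \sqrt{4221589984779}}{57773}\right) + 1758638 = \left(\frac{3}{134} + \frac{7 \sqrt{4221589984779}}{57773}\right) + 1758638 = \frac{235657495}{134} + \frac{7 \sqrt{4221589984779}}{57773}$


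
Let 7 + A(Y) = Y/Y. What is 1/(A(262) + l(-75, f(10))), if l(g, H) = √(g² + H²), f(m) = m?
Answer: 6/5689 + 5*√229/5689 ≈ 0.014355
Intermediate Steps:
A(Y) = -6 (A(Y) = -7 + Y/Y = -7 + 1 = -6)
l(g, H) = √(H² + g²)
1/(A(262) + l(-75, f(10))) = 1/(-6 + √(10² + (-75)²)) = 1/(-6 + √(100 + 5625)) = 1/(-6 + √5725) = 1/(-6 + 5*√229)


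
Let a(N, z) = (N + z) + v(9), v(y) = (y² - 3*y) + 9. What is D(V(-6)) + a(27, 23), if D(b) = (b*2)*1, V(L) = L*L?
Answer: 185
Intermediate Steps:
v(y) = 9 + y² - 3*y
V(L) = L²
a(N, z) = 63 + N + z (a(N, z) = (N + z) + (9 + 9² - 3*9) = (N + z) + (9 + 81 - 27) = (N + z) + 63 = 63 + N + z)
D(b) = 2*b (D(b) = (2*b)*1 = 2*b)
D(V(-6)) + a(27, 23) = 2*(-6)² + (63 + 27 + 23) = 2*36 + 113 = 72 + 113 = 185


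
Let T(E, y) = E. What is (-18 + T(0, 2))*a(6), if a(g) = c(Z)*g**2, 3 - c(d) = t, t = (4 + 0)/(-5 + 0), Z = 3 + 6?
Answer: -12312/5 ≈ -2462.4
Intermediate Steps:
Z = 9
t = -4/5 (t = 4/(-5) = 4*(-1/5) = -4/5 ≈ -0.80000)
c(d) = 19/5 (c(d) = 3 - 1*(-4/5) = 3 + 4/5 = 19/5)
a(g) = 19*g**2/5
(-18 + T(0, 2))*a(6) = (-18 + 0)*((19/5)*6**2) = -342*36/5 = -18*684/5 = -12312/5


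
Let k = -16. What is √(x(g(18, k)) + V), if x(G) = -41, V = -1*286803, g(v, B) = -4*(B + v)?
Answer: 2*I*√71711 ≈ 535.58*I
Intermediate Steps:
g(v, B) = -4*B - 4*v
V = -286803
√(x(g(18, k)) + V) = √(-41 - 286803) = √(-286844) = 2*I*√71711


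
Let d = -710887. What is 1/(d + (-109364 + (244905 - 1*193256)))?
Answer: -1/768602 ≈ -1.3011e-6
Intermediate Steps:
1/(d + (-109364 + (244905 - 1*193256))) = 1/(-710887 + (-109364 + (244905 - 1*193256))) = 1/(-710887 + (-109364 + (244905 - 193256))) = 1/(-710887 + (-109364 + 51649)) = 1/(-710887 - 57715) = 1/(-768602) = -1/768602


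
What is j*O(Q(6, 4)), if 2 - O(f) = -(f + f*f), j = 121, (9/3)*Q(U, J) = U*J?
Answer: 8954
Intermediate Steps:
Q(U, J) = J*U/3 (Q(U, J) = (U*J)/3 = (J*U)/3 = J*U/3)
O(f) = 2 + f + f**2 (O(f) = 2 - (-1)*(f + f*f) = 2 - (-1)*(f + f**2) = 2 - (-f - f**2) = 2 + (f + f**2) = 2 + f + f**2)
j*O(Q(6, 4)) = 121*(2 + (1/3)*4*6 + ((1/3)*4*6)**2) = 121*(2 + 8 + 8**2) = 121*(2 + 8 + 64) = 121*74 = 8954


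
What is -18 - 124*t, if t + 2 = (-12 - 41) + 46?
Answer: 1098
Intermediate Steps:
t = -9 (t = -2 + ((-12 - 41) + 46) = -2 + (-53 + 46) = -2 - 7 = -9)
-18 - 124*t = -18 - 124*(-9) = -18 + 1116 = 1098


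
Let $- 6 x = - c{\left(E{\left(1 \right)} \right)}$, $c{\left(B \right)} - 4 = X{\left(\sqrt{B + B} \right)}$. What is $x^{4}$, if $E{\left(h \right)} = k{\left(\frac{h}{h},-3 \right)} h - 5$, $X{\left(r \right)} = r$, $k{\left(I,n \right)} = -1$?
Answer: $\frac{\left(2 + i \sqrt{3}\right)^{4}}{81} \approx -0.58025 + 0.17107 i$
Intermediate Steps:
$E{\left(h \right)} = -5 - h$ ($E{\left(h \right)} = - h - 5 = -5 - h$)
$c{\left(B \right)} = 4 + \sqrt{2} \sqrt{B}$ ($c{\left(B \right)} = 4 + \sqrt{B + B} = 4 + \sqrt{2 B} = 4 + \sqrt{2} \sqrt{B}$)
$x = \frac{2}{3} + \frac{i \sqrt{3}}{3}$ ($x = - \frac{\left(-1\right) \left(4 + \sqrt{2} \sqrt{-5 - 1}\right)}{6} = - \frac{\left(-1\right) \left(4 + \sqrt{2} \sqrt{-6}\right)}{6} = - \frac{\left(-1\right) \left(4 + \sqrt{2} i \sqrt{6}\right)}{6} = - \frac{\left(-1\right) \left(4 + 2 i \sqrt{3}\right)}{6} = - \frac{-4 - 2 i \sqrt{3}}{6} = \frac{2}{3} + \frac{i \sqrt{3}}{3} \approx 0.66667 + 0.57735 i$)
$x^{4} = \left(\frac{2}{3} + \frac{i \sqrt{3}}{3}\right)^{4}$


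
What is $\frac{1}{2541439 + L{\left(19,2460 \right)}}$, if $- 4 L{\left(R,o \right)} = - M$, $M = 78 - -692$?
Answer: $\frac{2}{5083263} \approx 3.9345 \cdot 10^{-7}$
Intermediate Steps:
$M = 770$ ($M = 78 + 692 = 770$)
$L{\left(R,o \right)} = \frac{385}{2}$ ($L{\left(R,o \right)} = - \frac{\left(-1\right) 770}{4} = \left(- \frac{1}{4}\right) \left(-770\right) = \frac{385}{2}$)
$\frac{1}{2541439 + L{\left(19,2460 \right)}} = \frac{1}{2541439 + \frac{385}{2}} = \frac{1}{\frac{5083263}{2}} = \frac{2}{5083263}$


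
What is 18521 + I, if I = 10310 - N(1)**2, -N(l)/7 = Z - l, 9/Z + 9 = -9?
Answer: 114883/4 ≈ 28721.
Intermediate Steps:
Z = -1/2 (Z = 9/(-9 - 9) = 9/(-18) = 9*(-1/18) = -1/2 ≈ -0.50000)
N(l) = 7/2 + 7*l (N(l) = -7*(-1/2 - l) = 7/2 + 7*l)
I = 40799/4 (I = 10310 - (7/2 + 7*1)**2 = 10310 - (7/2 + 7)**2 = 10310 - (21/2)**2 = 10310 - 1*441/4 = 10310 - 441/4 = 40799/4 ≈ 10200.)
18521 + I = 18521 + 40799/4 = 114883/4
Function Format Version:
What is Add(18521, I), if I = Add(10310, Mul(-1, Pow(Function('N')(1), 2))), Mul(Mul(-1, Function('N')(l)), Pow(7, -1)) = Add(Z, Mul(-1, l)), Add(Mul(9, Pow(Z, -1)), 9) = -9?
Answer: Rational(114883, 4) ≈ 28721.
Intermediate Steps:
Z = Rational(-1, 2) (Z = Mul(9, Pow(Add(-9, -9), -1)) = Mul(9, Pow(-18, -1)) = Mul(9, Rational(-1, 18)) = Rational(-1, 2) ≈ -0.50000)
Function('N')(l) = Add(Rational(7, 2), Mul(7, l)) (Function('N')(l) = Mul(-7, Add(Rational(-1, 2), Mul(-1, l))) = Add(Rational(7, 2), Mul(7, l)))
I = Rational(40799, 4) (I = Add(10310, Mul(-1, Pow(Add(Rational(7, 2), Mul(7, 1)), 2))) = Add(10310, Mul(-1, Pow(Add(Rational(7, 2), 7), 2))) = Add(10310, Mul(-1, Pow(Rational(21, 2), 2))) = Add(10310, Mul(-1, Rational(441, 4))) = Add(10310, Rational(-441, 4)) = Rational(40799, 4) ≈ 10200.)
Add(18521, I) = Add(18521, Rational(40799, 4)) = Rational(114883, 4)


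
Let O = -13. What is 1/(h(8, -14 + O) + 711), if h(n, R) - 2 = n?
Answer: 1/721 ≈ 0.0013870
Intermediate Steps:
h(n, R) = 2 + n
1/(h(8, -14 + O) + 711) = 1/((2 + 8) + 711) = 1/(10 + 711) = 1/721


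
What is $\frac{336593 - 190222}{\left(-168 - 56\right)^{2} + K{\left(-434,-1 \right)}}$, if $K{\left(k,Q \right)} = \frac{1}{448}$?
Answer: $\frac{65574208}{22478849} \approx 2.9172$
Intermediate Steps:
$K{\left(k,Q \right)} = \frac{1}{448}$
$\frac{336593 - 190222}{\left(-168 - 56\right)^{2} + K{\left(-434,-1 \right)}} = \frac{336593 - 190222}{\left(-168 - 56\right)^{2} + \frac{1}{448}} = \frac{146371}{\left(-224\right)^{2} + \frac{1}{448}} = \frac{146371}{50176 + \frac{1}{448}} = \frac{146371}{\frac{22478849}{448}} = 146371 \cdot \frac{448}{22478849} = \frac{65574208}{22478849}$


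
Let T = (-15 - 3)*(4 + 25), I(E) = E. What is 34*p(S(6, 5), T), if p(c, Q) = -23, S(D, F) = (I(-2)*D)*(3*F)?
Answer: -782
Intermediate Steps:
S(D, F) = -6*D*F (S(D, F) = (-2*D)*(3*F) = -6*D*F)
T = -522 (T = -18*29 = -522)
34*p(S(6, 5), T) = 34*(-23) = -782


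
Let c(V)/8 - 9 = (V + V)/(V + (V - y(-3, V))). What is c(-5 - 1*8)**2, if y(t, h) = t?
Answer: 3474496/529 ≈ 6568.0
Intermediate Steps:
c(V) = 72 + 16*V/(3 + 2*V) (c(V) = 72 + 8*((V + V)/(V + (V - 1*(-3)))) = 72 + 8*((2*V)/(V + (V + 3))) = 72 + 8*((2*V)/(V + (3 + V))) = 72 + 8*((2*V)/(3 + 2*V)) = 72 + 8*(2*V/(3 + 2*V)) = 72 + 16*V/(3 + 2*V))
c(-5 - 1*8)**2 = (8*(27 + 20*(-5 - 1*8))/(3 + 2*(-5 - 1*8)))**2 = (8*(27 + 20*(-5 - 8))/(3 + 2*(-5 - 8)))**2 = (8*(27 + 20*(-13))/(3 + 2*(-13)))**2 = (8*(27 - 260)/(3 - 26))**2 = (8*(-233)/(-23))**2 = (8*(-1/23)*(-233))**2 = (1864/23)**2 = 3474496/529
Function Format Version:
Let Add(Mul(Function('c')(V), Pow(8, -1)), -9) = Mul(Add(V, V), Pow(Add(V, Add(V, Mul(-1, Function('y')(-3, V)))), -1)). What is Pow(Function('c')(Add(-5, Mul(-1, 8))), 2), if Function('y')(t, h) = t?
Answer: Rational(3474496, 529) ≈ 6568.0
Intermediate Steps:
Function('c')(V) = Add(72, Mul(16, V, Pow(Add(3, Mul(2, V)), -1))) (Function('c')(V) = Add(72, Mul(8, Mul(Add(V, V), Pow(Add(V, Add(V, Mul(-1, -3))), -1)))) = Add(72, Mul(8, Mul(Mul(2, V), Pow(Add(V, Add(V, 3)), -1)))) = Add(72, Mul(8, Mul(Mul(2, V), Pow(Add(V, Add(3, V)), -1)))) = Add(72, Mul(8, Mul(Mul(2, V), Pow(Add(3, Mul(2, V)), -1)))) = Add(72, Mul(8, Mul(2, V, Pow(Add(3, Mul(2, V)), -1)))) = Add(72, Mul(16, V, Pow(Add(3, Mul(2, V)), -1))))
Pow(Function('c')(Add(-5, Mul(-1, 8))), 2) = Pow(Mul(8, Pow(Add(3, Mul(2, Add(-5, Mul(-1, 8)))), -1), Add(27, Mul(20, Add(-5, Mul(-1, 8))))), 2) = Pow(Mul(8, Pow(Add(3, Mul(2, Add(-5, -8))), -1), Add(27, Mul(20, Add(-5, -8)))), 2) = Pow(Mul(8, Pow(Add(3, Mul(2, -13)), -1), Add(27, Mul(20, -13))), 2) = Pow(Mul(8, Pow(Add(3, -26), -1), Add(27, -260)), 2) = Pow(Mul(8, Pow(-23, -1), -233), 2) = Pow(Mul(8, Rational(-1, 23), -233), 2) = Pow(Rational(1864, 23), 2) = Rational(3474496, 529)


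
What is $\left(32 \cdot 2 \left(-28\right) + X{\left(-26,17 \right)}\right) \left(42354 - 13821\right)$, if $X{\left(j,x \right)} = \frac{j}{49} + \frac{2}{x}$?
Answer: $- \frac{42602051640}{833} \approx -5.1143 \cdot 10^{7}$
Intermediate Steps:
$X{\left(j,x \right)} = \frac{2}{x} + \frac{j}{49}$ ($X{\left(j,x \right)} = j \frac{1}{49} + \frac{2}{x} = \frac{j}{49} + \frac{2}{x} = \frac{2}{x} + \frac{j}{49}$)
$\left(32 \cdot 2 \left(-28\right) + X{\left(-26,17 \right)}\right) \left(42354 - 13821\right) = \left(32 \cdot 2 \left(-28\right) + \left(\frac{2}{17} + \frac{1}{49} \left(-26\right)\right)\right) \left(42354 - 13821\right) = \left(64 \left(-28\right) + \left(2 \cdot \frac{1}{17} - \frac{26}{49}\right)\right) 28533 = \left(-1792 + \left(\frac{2}{17} - \frac{26}{49}\right)\right) 28533 = \left(-1792 - \frac{344}{833}\right) 28533 = \left(- \frac{1493080}{833}\right) 28533 = - \frac{42602051640}{833}$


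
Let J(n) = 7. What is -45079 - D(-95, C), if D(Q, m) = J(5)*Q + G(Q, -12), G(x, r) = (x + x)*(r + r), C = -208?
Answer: -48974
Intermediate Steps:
G(x, r) = 4*r*x (G(x, r) = (2*x)*(2*r) = 4*r*x)
D(Q, m) = -41*Q (D(Q, m) = 7*Q + 4*(-12)*Q = 7*Q - 48*Q = -41*Q)
-45079 - D(-95, C) = -45079 - (-41)*(-95) = -45079 - 1*3895 = -45079 - 3895 = -48974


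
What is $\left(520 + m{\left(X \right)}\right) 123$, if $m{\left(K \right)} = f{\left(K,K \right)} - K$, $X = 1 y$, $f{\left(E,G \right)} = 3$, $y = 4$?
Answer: $63837$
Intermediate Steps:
$X = 4$ ($X = 1 \cdot 4 = 4$)
$m{\left(K \right)} = 3 - K$
$\left(520 + m{\left(X \right)}\right) 123 = \left(520 + \left(3 - 4\right)\right) 123 = \left(520 - 1\right) 123 = 519 \cdot 123 = 63837$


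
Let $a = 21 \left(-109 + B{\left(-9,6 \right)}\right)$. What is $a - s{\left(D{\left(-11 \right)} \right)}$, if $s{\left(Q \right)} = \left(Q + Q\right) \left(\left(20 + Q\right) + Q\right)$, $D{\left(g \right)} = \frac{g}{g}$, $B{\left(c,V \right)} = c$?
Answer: $-2522$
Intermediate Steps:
$D{\left(g \right)} = 1$
$s{\left(Q \right)} = 2 Q \left(20 + 2 Q\right)$
$a = -2478$ ($a = 21 \left(-109 - 9\right) = 21 \left(-118\right) = -2478$)
$a - s{\left(D{\left(-11 \right)} \right)} = -2478 - 4 \cdot 1 \left(10 + 1\right) = -2478 - 4 \cdot 1 \cdot 11 = -2478 - 44 = -2522$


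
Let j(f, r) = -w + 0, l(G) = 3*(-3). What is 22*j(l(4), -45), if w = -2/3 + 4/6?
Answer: 0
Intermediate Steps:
w = 0 (w = -2*1/3 + 4*(1/6) = -2/3 + 2/3 = 0)
l(G) = -9
j(f, r) = 0 (j(f, r) = -1*0 + 0 = 0 + 0 = 0)
22*j(l(4), -45) = 22*0 = 0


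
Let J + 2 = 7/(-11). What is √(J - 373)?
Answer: 2*I*√11363/11 ≈ 19.381*I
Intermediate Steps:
J = -29/11 (J = -2 + 7/(-11) = -2 - 1/11*7 = -2 - 7/11 = -29/11 ≈ -2.6364)
√(J - 373) = √(-29/11 - 373) = √(-4132/11) = 2*I*√11363/11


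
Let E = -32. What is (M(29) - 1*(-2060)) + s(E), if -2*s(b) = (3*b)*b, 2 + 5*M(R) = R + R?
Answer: 2676/5 ≈ 535.20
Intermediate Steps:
M(R) = -⅖ + 2*R/5 (M(R) = -⅖ + (R + R)/5 = -⅖ + (2*R)/5 = -⅖ + 2*R/5)
s(b) = -3*b²/2 (s(b) = -3*b*b/2 = -3*b²/2)
(M(29) - 1*(-2060)) + s(E) = ((-⅖ + (⅖)*29) - 1*(-2060)) - 3/2*(-32)² = ((-⅖ + 58/5) + 2060) - 3/2*1024 = (56/5 + 2060) - 1536 = 10356/5 - 1536 = 2676/5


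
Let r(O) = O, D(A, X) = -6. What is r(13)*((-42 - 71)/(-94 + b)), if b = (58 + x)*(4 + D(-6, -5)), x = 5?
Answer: 1469/220 ≈ 6.6773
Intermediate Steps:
b = -126 (b = (58 + 5)*(4 - 6) = 63*(-2) = -126)
r(13)*((-42 - 71)/(-94 + b)) = 13*((-42 - 71)/(-94 - 126)) = 13*(-113/(-220)) = 13*(-113*(-1/220)) = 13*(113/220) = 1469/220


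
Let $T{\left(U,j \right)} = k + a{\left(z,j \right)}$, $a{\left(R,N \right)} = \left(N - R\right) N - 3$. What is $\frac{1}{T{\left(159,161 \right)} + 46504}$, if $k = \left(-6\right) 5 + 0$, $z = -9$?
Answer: $\frac{1}{73841} \approx 1.3543 \cdot 10^{-5}$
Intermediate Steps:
$a{\left(R,N \right)} = -3 + N \left(N - R\right)$ ($a{\left(R,N \right)} = N \left(N - R\right) - 3 = -3 + N \left(N - R\right)$)
$k = -30$ ($k = -30 + 0 = -30$)
$T{\left(U,j \right)} = -33 + j^{2} + 9 j$ ($T{\left(U,j \right)} = -30 - \left(3 - j^{2} + j \left(-9\right)\right) = -30 + \left(-3 + j^{2} + 9 j\right) = -33 + j^{2} + 9 j$)
$\frac{1}{T{\left(159,161 \right)} + 46504} = \frac{1}{\left(-33 + 161^{2} + 9 \cdot 161\right) + 46504} = \frac{1}{\left(-33 + 25921 + 1449\right) + 46504} = \frac{1}{27337 + 46504} = \frac{1}{73841}$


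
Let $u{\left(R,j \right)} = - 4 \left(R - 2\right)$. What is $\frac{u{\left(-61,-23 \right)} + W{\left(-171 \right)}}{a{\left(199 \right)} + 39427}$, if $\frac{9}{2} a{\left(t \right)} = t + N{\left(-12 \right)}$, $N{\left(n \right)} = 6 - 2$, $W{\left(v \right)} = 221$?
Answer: $\frac{4257}{355249} \approx 0.011983$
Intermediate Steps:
$u{\left(R,j \right)} = 8 - 4 R$ ($u{\left(R,j \right)} = - 4 \left(-2 + R\right) = 8 - 4 R$)
$N{\left(n \right)} = 4$ ($N{\left(n \right)} = 6 - 2 = 4$)
$a{\left(t \right)} = \frac{8}{9} + \frac{2 t}{9}$ ($a{\left(t \right)} = \frac{2 \left(t + 4\right)}{9} = \frac{2 \left(4 + t\right)}{9} = \frac{8}{9} + \frac{2 t}{9}$)
$\frac{u{\left(-61,-23 \right)} + W{\left(-171 \right)}}{a{\left(199 \right)} + 39427} = \frac{\left(8 - -244\right) + 221}{\left(\frac{8}{9} + \frac{2}{9} \cdot 199\right) + 39427} = \frac{\left(8 + 244\right) + 221}{\left(\frac{8}{9} + \frac{398}{9}\right) + 39427} = \frac{252 + 221}{\frac{406}{9} + 39427} = \frac{473}{\frac{355249}{9}} = 473 \cdot \frac{9}{355249} = \frac{4257}{355249}$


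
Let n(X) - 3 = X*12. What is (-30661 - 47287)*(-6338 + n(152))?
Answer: 351623428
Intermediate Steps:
n(X) = 3 + 12*X (n(X) = 3 + X*12 = 3 + 12*X)
(-30661 - 47287)*(-6338 + n(152)) = (-30661 - 47287)*(-6338 + (3 + 12*152)) = -77948*(-6338 + (3 + 1824)) = -77948*(-6338 + 1827) = -77948*(-4511) = 351623428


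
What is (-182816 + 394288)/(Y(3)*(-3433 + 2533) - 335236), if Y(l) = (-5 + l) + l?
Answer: -26434/42017 ≈ -0.62913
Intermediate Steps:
Y(l) = -5 + 2*l
(-182816 + 394288)/(Y(3)*(-3433 + 2533) - 335236) = (-182816 + 394288)/((-5 + 2*3)*(-3433 + 2533) - 335236) = 211472/((-5 + 6)*(-900) - 335236) = 211472/(1*(-900) - 335236) = 211472/(-900 - 335236) = 211472/(-336136) = 211472*(-1/336136) = -26434/42017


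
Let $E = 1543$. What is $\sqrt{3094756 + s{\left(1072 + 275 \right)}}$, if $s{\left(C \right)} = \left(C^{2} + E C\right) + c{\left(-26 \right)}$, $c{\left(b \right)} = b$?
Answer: $2 \sqrt{1746890} \approx 2643.4$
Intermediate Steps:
$s{\left(C \right)} = -26 + C^{2} + 1543 C$ ($s{\left(C \right)} = \left(C^{2} + 1543 C\right) - 26 = -26 + C^{2} + 1543 C$)
$\sqrt{3094756 + s{\left(1072 + 275 \right)}} = \sqrt{3094756 + \left(-26 + \left(1072 + 275\right)^{2} + 1543 \left(1072 + 275\right)\right)} = \sqrt{3094756 + \left(-26 + 1347^{2} + 1543 \cdot 1347\right)} = \sqrt{3094756 + \left(-26 + 1814409 + 2078421\right)} = \sqrt{3094756 + 3892804} = \sqrt{6987560} = 2 \sqrt{1746890}$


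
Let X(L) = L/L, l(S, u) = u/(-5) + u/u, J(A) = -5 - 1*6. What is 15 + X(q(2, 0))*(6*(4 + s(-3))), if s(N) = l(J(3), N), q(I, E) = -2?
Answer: 243/5 ≈ 48.600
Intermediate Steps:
J(A) = -11 (J(A) = -5 - 6 = -11)
l(S, u) = 1 - u/5 (l(S, u) = u*(-⅕) + 1 = -u/5 + 1 = 1 - u/5)
X(L) = 1
s(N) = 1 - N/5
15 + X(q(2, 0))*(6*(4 + s(-3))) = 15 + 1*(6*(4 + (1 - ⅕*(-3)))) = 15 + 1*(6*(4 + (1 + ⅗))) = 15 + 1*(6*(4 + 8/5)) = 15 + 1*(6*(28/5)) = 15 + 1*(168/5) = 15 + 168/5 = 243/5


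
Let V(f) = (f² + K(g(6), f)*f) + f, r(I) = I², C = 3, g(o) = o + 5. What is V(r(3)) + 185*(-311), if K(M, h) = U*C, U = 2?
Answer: -57391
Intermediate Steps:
g(o) = 5 + o
K(M, h) = 6 (K(M, h) = 2*3 = 6)
V(f) = f² + 7*f (V(f) = (f² + 6*f) + f = f² + 7*f)
V(r(3)) + 185*(-311) = 3²*(7 + 3²) + 185*(-311) = 9*(7 + 9) - 57535 = 9*16 - 57535 = 144 - 57535 = -57391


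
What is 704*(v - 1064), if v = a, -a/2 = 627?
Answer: -1631872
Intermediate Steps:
a = -1254 (a = -2*627 = -1254)
v = -1254
704*(v - 1064) = 704*(-1254 - 1064) = 704*(-2318) = -1631872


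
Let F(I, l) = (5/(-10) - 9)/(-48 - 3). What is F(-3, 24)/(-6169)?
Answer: -19/629238 ≈ -3.0195e-5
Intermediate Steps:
F(I, l) = 19/102 (F(I, l) = (5*(-⅒) - 9)/(-51) = (-½ - 9)*(-1/51) = -19/2*(-1/51) = 19/102)
F(-3, 24)/(-6169) = (19/102)/(-6169) = (19/102)*(-1/6169) = -19/629238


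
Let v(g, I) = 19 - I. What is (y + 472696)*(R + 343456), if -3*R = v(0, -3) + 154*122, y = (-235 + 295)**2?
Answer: 160600343056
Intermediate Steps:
y = 3600 (y = 60**2 = 3600)
R = -6270 (R = -((19 - 1*(-3)) + 154*122)/3 = -((19 + 3) + 18788)/3 = -(22 + 18788)/3 = -1/3*18810 = -6270)
(y + 472696)*(R + 343456) = (3600 + 472696)*(-6270 + 343456) = 476296*337186 = 160600343056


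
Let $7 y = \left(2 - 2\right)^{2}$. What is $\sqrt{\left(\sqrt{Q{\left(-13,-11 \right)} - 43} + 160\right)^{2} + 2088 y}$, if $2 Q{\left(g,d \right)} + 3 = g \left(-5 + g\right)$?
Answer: $160 + \frac{\sqrt{290}}{2} \approx 168.51$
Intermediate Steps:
$y = 0$ ($y = \frac{\left(2 - 2\right)^{2}}{7} = \frac{0^{2}}{7} = \frac{1}{7} \cdot 0 = 0$)
$Q{\left(g,d \right)} = - \frac{3}{2} + \frac{g \left(-5 + g\right)}{2}$
$\sqrt{\left(\sqrt{Q{\left(-13,-11 \right)} - 43} + 160\right)^{2} + 2088 y} = \sqrt{\left(\sqrt{\left(- \frac{3}{2} + \frac{\left(-13\right)^{2}}{2} - - \frac{65}{2}\right) - 43} + 160\right)^{2} + 2088 \cdot 0} = \sqrt{\left(\sqrt{\left(- \frac{3}{2} + \frac{1}{2} \cdot 169 + \frac{65}{2}\right) - 43} + 160\right)^{2} + 0} = \sqrt{\left(\sqrt{\left(- \frac{3}{2} + \frac{169}{2} + \frac{65}{2}\right) - 43} + 160\right)^{2} + 0} = \sqrt{\left(\sqrt{\frac{231}{2} - 43} + 160\right)^{2} + 0} = \sqrt{\left(\sqrt{\frac{145}{2}} + 160\right)^{2} + 0} = \sqrt{\left(\frac{\sqrt{290}}{2} + 160\right)^{2} + 0} = \sqrt{\left(160 + \frac{\sqrt{290}}{2}\right)^{2} + 0} = \sqrt{\left(160 + \frac{\sqrt{290}}{2}\right)^{2}} = 160 + \frac{\sqrt{290}}{2}$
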